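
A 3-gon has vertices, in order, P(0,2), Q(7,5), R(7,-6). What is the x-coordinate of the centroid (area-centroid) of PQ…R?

14/3

Apply the shoelace (surveyor's) formula. First the cross-terms c_i = x_i·y_{i+1} − x_{i+1}·y_i:
  -14, -77, 14  ⇒  2A = -77, A = -38.5.
Then Σ (x_i + x_{i+1})·c_i = -1078, so x̄ = -1078 / (6·(-38.5)) = 14/3.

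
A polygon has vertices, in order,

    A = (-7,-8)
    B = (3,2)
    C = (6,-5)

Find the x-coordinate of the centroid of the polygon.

Apply Gauss's area formula. First the cross-terms c_i = x_i·y_{i+1} − x_{i+1}·y_i:
  10, -27, -83  ⇒  2A = -100, A = -50.
Then Σ (x_i + x_{i+1})·c_i = -200, so x̄ = -200 / (6·(-50)) = 2/3.

2/3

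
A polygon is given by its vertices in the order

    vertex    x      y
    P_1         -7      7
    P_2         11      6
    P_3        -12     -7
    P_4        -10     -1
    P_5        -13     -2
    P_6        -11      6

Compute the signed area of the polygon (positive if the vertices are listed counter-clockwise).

-155

Apply the surveyor's formula: 2A = Σ (x_i·y_{i+1} − x_{i+1}·y_i), indices taken mod 6.
Σ = (-119) + (-5) + (-58) + (7) + (-100) + (-35) = -310
Signed area = Σ/2 = -155 (negative ⇒ clockwise traversal).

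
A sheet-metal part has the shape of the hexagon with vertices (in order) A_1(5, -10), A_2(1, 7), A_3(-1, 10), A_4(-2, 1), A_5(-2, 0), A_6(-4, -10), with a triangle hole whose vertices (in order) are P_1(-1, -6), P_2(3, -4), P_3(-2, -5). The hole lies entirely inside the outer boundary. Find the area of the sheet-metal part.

Outer boundary:
Apply Gauss's area formula: 2A = Σ (x_i·y_{i+1} − x_{i+1}·y_i), indices taken mod 6.
Σ = (45) + (17) + (19) + (2) + (20) + (90) = 193
Area = |Σ|/2 = 96.5.
Hole:
Apply Gauss's area formula: 2A = Σ (x_i·y_{i+1} − x_{i+1}·y_i), indices taken mod 3.
Σ = (22) + (-23) + (7) = 6
Area = |Σ|/2 = 3.
Net area = 96.5 − 3 = 93.5.

93.5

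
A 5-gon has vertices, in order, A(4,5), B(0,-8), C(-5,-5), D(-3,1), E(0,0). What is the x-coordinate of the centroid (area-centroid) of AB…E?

-58/69

Apply the shoelace (surveyor's) formula. First the cross-terms c_i = x_i·y_{i+1} − x_{i+1}·y_i:
  -32, -40, -20, 0, 0  ⇒  2A = -92, A = -46.
Then Σ (x_i + x_{i+1})·c_i = 232, so x̄ = 232 / (6·(-46)) = -58/69.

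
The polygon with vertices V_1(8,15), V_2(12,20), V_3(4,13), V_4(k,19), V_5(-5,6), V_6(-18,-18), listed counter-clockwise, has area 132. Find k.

Write out the shoelace sum; only the two edges meeting at V_4 involve k:
2·Area = [(4·19 − k·13) + (k·6 − (-5)·19)] + 128
       = -7·k + 299 = 264
⇒ k = 5.

5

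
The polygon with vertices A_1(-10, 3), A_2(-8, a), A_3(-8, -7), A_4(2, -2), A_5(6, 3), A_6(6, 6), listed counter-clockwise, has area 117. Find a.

-5

The doubled signed area Σ (x_i y_{i+1} − x_{i+1} y_i) is linear in a.
With a=0 it equals 224; the coefficient of a is -2 (from the two edges through A_2).
So -2·a + 224 = 2·117 = 234 ⇒ a = -5.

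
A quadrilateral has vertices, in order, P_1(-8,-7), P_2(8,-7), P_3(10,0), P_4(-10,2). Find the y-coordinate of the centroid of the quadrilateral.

Apply Gauss's area formula. First the cross-terms c_i = x_i·y_{i+1} − x_{i+1}·y_i:
  112, 70, 20, 86  ⇒  2A = 288, A = 144.
Then Σ (y_i + y_{i+1})·c_i = -2448, so ȳ = -2448 / (6·144) = -17/6.

-17/6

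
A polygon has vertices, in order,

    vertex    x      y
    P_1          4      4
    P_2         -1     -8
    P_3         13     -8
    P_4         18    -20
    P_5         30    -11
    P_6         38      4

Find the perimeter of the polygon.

|P_1P_2| = √((-5)² + (-12)²) = √169 = 13
|P_2P_3| = √((14)² + (0)²) = √196 = 14
|P_3P_4| = √((5)² + (-12)²) = √169 = 13
|P_4P_5| = √((12)² + (9)²) = √225 = 15
|P_5P_6| = √((8)² + (15)²) = √289 = 17
|P_6P_1| = √((-34)² + (0)²) = √1156 = 34
Perimeter = 13 + 14 + 13 + 15 + 17 + 34 = 106.

106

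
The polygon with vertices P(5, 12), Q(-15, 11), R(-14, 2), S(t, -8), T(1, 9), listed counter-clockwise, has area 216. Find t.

The doubled signed area Σ (x_i y_{i+1} − x_{i+1} y_i) is linear in t.
With t=0 it equals 446; the coefficient of t is 7 (from the two edges through S).
So 7·t + 446 = 2·216 = 432 ⇒ t = -2.

-2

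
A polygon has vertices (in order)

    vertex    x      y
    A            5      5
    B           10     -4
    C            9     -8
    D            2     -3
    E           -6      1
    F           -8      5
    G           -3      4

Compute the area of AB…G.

107.5

Σ = (-70) + (-44) + (-11) + (-16) + (-22) + (-17) + (-35) = -215
Area = |Σ|/2 = 107.5.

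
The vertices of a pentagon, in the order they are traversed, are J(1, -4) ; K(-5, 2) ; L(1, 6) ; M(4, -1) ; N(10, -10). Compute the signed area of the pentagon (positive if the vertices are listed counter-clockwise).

Apply the surveyor's formula: 2A = Σ (x_i·y_{i+1} − x_{i+1}·y_i), indices taken mod 5.
J→K: (1)(2) − (-5)(-4) = -18
K→L: (-5)(6) − (1)(2) = -32
L→M: (1)(-1) − (4)(6) = -25
M→N: (4)(-10) − (10)(-1) = -30
N→J: (10)(-4) − (1)(-10) = -30
Σ = -135
Signed area = Σ/2 = -67.5 (negative ⇒ clockwise traversal).

-67.5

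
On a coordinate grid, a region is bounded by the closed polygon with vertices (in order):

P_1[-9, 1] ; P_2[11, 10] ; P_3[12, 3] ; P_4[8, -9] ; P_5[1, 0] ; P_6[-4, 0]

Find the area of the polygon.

157.5

Σ = (-101) + (-87) + (-132) + (9) + (0) + (-4) = -315
Area = |Σ|/2 = 157.5.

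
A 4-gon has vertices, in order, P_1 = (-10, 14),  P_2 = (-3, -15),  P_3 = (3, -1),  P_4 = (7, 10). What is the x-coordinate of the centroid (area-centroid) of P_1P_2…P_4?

-544/285

Apply the shoelace formula. First the cross-terms c_i = x_i·y_{i+1} − x_{i+1}·y_i:
  192, 48, 37, 198  ⇒  2A = 475, A = 237.5.
Then Σ (x_i + x_{i+1})·c_i = -2720, so x̄ = -2720 / (6·237.5) = -544/285.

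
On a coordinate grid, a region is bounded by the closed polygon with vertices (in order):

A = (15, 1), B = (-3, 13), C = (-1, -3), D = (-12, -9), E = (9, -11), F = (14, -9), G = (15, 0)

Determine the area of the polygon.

314.5

Apply the shoelace formula: 2A = Σ (x_i·y_{i+1} − x_{i+1}·y_i), indices taken mod 7.
Σ = (198) + (22) + (-27) + (213) + (73) + (135) + (15) = 629
Area = |Σ|/2 = 314.5.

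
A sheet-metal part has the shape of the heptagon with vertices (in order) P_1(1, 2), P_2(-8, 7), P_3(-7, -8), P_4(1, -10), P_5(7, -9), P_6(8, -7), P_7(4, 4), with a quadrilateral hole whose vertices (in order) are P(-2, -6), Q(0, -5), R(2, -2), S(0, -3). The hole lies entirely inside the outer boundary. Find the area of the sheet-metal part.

177

Outer boundary:
Apply the shoelace formula: 2A = Σ (x_i·y_{i+1} − x_{i+1}·y_i), indices taken mod 7.
Σ = (23) + (113) + (78) + (61) + (23) + (60) + (4) = 362
Area = |Σ|/2 = 181.
Hole:
Apply the shoelace formula: 2A = Σ (x_i·y_{i+1} − x_{i+1}·y_i), indices taken mod 4.
P→Q: (-2)(-5) − (0)(-6) = 10
Q→R: (0)(-2) − (2)(-5) = 10
R→S: (2)(-3) − (0)(-2) = -6
S→P: (0)(-6) − (-2)(-3) = -6
Σ = 8
Area = |Σ|/2 = 4.
Net area = 181 − 4 = 177.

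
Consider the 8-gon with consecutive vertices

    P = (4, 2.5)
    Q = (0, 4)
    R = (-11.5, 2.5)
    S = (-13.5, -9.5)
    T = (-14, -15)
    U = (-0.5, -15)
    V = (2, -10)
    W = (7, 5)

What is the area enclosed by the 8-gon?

Apply the surveyor's formula: 2A = Σ (x_i·y_{i+1} − x_{i+1}·y_i), indices taken mod 8.
Σ = (16) + (46) + (143) + (69.5) + (202.5) + (35) + (80) + (-2.5) = 589.5
Area = |Σ|/2 = 294.75.

294.75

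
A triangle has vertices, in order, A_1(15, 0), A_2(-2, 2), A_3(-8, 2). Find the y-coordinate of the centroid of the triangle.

Apply the shoelace (surveyor's) formula. First the cross-terms c_i = x_i·y_{i+1} − x_{i+1}·y_i:
  30, 12, -30  ⇒  2A = 12, A = 6.
Then Σ (y_i + y_{i+1})·c_i = 48, so ȳ = 48 / (6·6) = 4/3.

4/3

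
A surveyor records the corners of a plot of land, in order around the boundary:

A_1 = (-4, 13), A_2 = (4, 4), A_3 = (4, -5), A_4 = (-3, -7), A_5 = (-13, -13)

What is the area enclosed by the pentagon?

Apply the surveyor's formula: 2A = Σ (x_i·y_{i+1} − x_{i+1}·y_i), indices taken mod 5.
Cross-terms: -68, -36, -43, -52, -221  ⇒  Σ = -420
Area = |Σ|/2 = 210.

210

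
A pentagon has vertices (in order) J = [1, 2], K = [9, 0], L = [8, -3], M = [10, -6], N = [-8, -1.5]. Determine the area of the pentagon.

Σ = (-18) + (-27) + (-18) + (-63) + (-14.5) = -140.5
Area = |Σ|/2 = 70.25.

70.25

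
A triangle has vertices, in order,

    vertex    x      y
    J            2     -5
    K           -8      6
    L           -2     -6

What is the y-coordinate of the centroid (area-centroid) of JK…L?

Apply the shoelace formula. First the cross-terms c_i = x_i·y_{i+1} − x_{i+1}·y_i:
  -28, 60, 22  ⇒  2A = 54, A = 27.
Then Σ (y_i + y_{i+1})·c_i = -270, so ȳ = -270 / (6·27) = -5/3.

-5/3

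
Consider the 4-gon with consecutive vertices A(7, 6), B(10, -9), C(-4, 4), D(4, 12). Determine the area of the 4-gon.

121.5

Apply the surveyor's formula: 2A = Σ (x_i·y_{i+1} − x_{i+1}·y_i), indices taken mod 4.
Cross-terms: -123, 4, -64, -60  ⇒  Σ = -243
Area = |Σ|/2 = 121.5.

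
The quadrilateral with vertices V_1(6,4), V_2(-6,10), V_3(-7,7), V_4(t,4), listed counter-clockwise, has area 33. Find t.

-2

Write out the shoelace sum; only the two edges meeting at V_4 involve t:
2·Area = [((-7)·4 − t·7) + (t·4 − 6·4)] + 112
       = -3·t + 60 = 66
⇒ t = -2.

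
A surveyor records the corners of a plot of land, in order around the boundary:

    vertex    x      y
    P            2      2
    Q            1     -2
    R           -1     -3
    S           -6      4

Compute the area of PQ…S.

Apply Gauss's area formula: 2A = Σ (x_i·y_{i+1} − x_{i+1}·y_i), indices taken mod 4.
Cross-terms: -6, -5, -22, -20  ⇒  Σ = -53
Area = |Σ|/2 = 26.5.

26.5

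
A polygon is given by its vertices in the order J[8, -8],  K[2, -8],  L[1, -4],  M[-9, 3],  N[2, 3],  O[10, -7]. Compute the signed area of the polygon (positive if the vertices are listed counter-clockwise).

Apply the surveyor's formula: 2A = Σ (x_i·y_{i+1} − x_{i+1}·y_i), indices taken mod 6.
J→K: (8)(-8) − (2)(-8) = -48
K→L: (2)(-4) − (1)(-8) = 0
L→M: (1)(3) − (-9)(-4) = -33
M→N: (-9)(3) − (2)(3) = -33
N→O: (2)(-7) − (10)(3) = -44
O→J: (10)(-8) − (8)(-7) = -24
Σ = -182
Signed area = Σ/2 = -91 (negative ⇒ clockwise traversal).

-91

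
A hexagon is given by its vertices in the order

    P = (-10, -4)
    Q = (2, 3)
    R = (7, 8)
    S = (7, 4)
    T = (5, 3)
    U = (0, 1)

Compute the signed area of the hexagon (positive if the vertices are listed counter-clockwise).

Cross-terms: -22, -5, -28, 1, 5, 10  ⇒  Σ = -39
Signed area = Σ/2 = -19.5 (negative ⇒ clockwise traversal).

-19.5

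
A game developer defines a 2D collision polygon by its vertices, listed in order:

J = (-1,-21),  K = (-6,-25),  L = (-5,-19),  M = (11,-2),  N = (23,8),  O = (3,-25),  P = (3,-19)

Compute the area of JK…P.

211

J→K: (-1)(-25) − (-6)(-21) = -101
K→L: (-6)(-19) − (-5)(-25) = -11
L→M: (-5)(-2) − (11)(-19) = 219
M→N: (11)(8) − (23)(-2) = 134
N→O: (23)(-25) − (3)(8) = -599
O→P: (3)(-19) − (3)(-25) = 18
P→J: (3)(-21) − (-1)(-19) = -82
Σ = -422
Area = |Σ|/2 = 211.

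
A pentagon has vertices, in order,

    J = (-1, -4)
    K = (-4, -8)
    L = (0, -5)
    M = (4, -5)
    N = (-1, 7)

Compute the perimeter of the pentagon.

38

|JK| = √((-3)² + (-4)²) = √25 = 5
|KL| = √((4)² + (3)²) = √25 = 5
|LM| = √((4)² + (0)²) = √16 = 4
|MN| = √((-5)² + (12)²) = √169 = 13
|NJ| = √((0)² + (-11)²) = √121 = 11
Perimeter = 5 + 5 + 4 + 13 + 11 = 38.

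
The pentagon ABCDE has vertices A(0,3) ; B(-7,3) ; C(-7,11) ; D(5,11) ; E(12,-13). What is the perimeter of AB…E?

|AB| = √((-7)² + (0)²) = √49 = 7
|BC| = √((0)² + (8)²) = √64 = 8
|CD| = √((12)² + (0)²) = √144 = 12
|DE| = √((7)² + (-24)²) = √625 = 25
|EA| = √((-12)² + (16)²) = √400 = 20
Perimeter = 7 + 8 + 12 + 25 + 20 = 72.

72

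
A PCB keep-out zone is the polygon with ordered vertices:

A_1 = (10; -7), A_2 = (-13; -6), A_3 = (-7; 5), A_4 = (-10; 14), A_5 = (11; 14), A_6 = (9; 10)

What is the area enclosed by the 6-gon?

389.5

Apply the surveyor's formula: 2A = Σ (x_i·y_{i+1} − x_{i+1}·y_i), indices taken mod 6.
Σ = (-151) + (-107) + (-48) + (-294) + (-16) + (-163) = -779
Area = |Σ|/2 = 389.5.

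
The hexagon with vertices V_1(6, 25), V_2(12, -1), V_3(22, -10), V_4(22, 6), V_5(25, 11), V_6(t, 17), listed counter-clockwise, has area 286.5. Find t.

15

Write out the shoelace sum; only the two edges meeting at V_6 involve t:
2·Area = [(25·17 − t·11) + (t·25 − 6·17)] + 40
       = 14·t + 363 = 573
⇒ t = 15.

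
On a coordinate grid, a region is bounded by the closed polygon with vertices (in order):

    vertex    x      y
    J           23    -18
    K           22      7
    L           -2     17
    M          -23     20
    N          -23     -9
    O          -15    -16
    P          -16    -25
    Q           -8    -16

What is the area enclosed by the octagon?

Σ = (557) + (388) + (351) + (667) + (233) + (119) + (56) + (512) = 2883
Area = |Σ|/2 = 1441.5.

1441.5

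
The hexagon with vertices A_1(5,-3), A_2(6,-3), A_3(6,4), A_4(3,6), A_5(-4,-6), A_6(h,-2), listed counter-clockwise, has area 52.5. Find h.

4

The doubled signed area Σ (x_i y_{i+1} − x_{i+1} y_i) is linear in h.
With h=0 it equals 93; the coefficient of h is 3 (from the two edges through A_6).
So 3·h + 93 = 2·52.5 = 105 ⇒ h = 4.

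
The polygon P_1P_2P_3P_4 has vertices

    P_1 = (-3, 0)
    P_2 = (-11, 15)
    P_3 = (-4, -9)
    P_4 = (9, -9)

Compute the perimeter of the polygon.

70

|P_1P_2| = √((-8)² + (15)²) = √289 = 17
|P_2P_3| = √((7)² + (-24)²) = √625 = 25
|P_3P_4| = √((13)² + (0)²) = √169 = 13
|P_4P_1| = √((-12)² + (9)²) = √225 = 15
Perimeter = 17 + 25 + 13 + 15 = 70.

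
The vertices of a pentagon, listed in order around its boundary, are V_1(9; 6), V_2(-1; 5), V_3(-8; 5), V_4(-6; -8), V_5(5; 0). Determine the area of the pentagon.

Apply the shoelace (surveyor's) formula: 2A = Σ (x_i·y_{i+1} − x_{i+1}·y_i), indices taken mod 5.
V_1→V_2: (9)(5) − (-1)(6) = 51
V_2→V_3: (-1)(5) − (-8)(5) = 35
V_3→V_4: (-8)(-8) − (-6)(5) = 94
V_4→V_5: (-6)(0) − (5)(-8) = 40
V_5→V_1: (5)(6) − (9)(0) = 30
Σ = 250
Area = |Σ|/2 = 125.

125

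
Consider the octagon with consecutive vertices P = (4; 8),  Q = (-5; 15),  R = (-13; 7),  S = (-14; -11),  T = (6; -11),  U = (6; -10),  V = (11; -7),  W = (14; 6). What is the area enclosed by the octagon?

523.5

Apply the surveyor's formula: 2A = Σ (x_i·y_{i+1} − x_{i+1}·y_i), indices taken mod 8.
P→Q: (4)(15) − (-5)(8) = 100
Q→R: (-5)(7) − (-13)(15) = 160
R→S: (-13)(-11) − (-14)(7) = 241
S→T: (-14)(-11) − (6)(-11) = 220
T→U: (6)(-10) − (6)(-11) = 6
U→V: (6)(-7) − (11)(-10) = 68
V→W: (11)(6) − (14)(-7) = 164
W→P: (14)(8) − (4)(6) = 88
Σ = 1047
Area = |Σ|/2 = 523.5.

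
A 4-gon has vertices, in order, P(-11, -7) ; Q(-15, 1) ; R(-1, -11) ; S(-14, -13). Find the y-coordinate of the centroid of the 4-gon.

-415/51

Apply the shoelace (surveyor's) formula. First the cross-terms c_i = x_i·y_{i+1} − x_{i+1}·y_i:
  -116, 166, -141, -45  ⇒  2A = -136, A = -68.
Then Σ (y_i + y_{i+1})·c_i = 3320, so ȳ = 3320 / (6·(-68)) = -415/51.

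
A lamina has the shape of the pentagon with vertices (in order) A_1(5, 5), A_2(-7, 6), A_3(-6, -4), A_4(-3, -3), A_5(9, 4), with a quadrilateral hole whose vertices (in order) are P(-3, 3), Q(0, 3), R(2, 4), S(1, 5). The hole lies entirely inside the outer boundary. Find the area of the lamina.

Outer boundary:
Apply the shoelace (surveyor's) formula: 2A = Σ (x_i·y_{i+1} − x_{i+1}·y_i), indices taken mod 5.
A_1→A_2: (5)(6) − (-7)(5) = 65
A_2→A_3: (-7)(-4) − (-6)(6) = 64
A_3→A_4: (-6)(-3) − (-3)(-4) = 6
A_4→A_5: (-3)(4) − (9)(-3) = 15
A_5→A_1: (9)(5) − (5)(4) = 25
Σ = 175
Area = |Σ|/2 = 87.5.
Hole:
Apply the surveyor's formula: 2A = Σ (x_i·y_{i+1} − x_{i+1}·y_i), indices taken mod 4.
Cross-terms: -9, -6, 6, 18  ⇒  Σ = 9
Area = |Σ|/2 = 4.5.
Net area = 87.5 − 4.5 = 83.

83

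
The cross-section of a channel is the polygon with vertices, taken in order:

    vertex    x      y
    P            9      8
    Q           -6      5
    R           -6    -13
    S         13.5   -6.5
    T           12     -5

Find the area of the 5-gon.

Apply the surveyor's formula: 2A = Σ (x_i·y_{i+1} − x_{i+1}·y_i), indices taken mod 5.
P→Q: (9)(5) − (-6)(8) = 93
Q→R: (-6)(-13) − (-6)(5) = 108
R→S: (-6)(-6.5) − (13.5)(-13) = 214.5
S→T: (13.5)(-5) − (12)(-6.5) = 10.5
T→P: (12)(8) − (9)(-5) = 141
Σ = 567
Area = |Σ|/2 = 283.5.

283.5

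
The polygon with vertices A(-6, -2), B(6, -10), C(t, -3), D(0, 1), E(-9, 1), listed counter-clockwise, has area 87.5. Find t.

The doubled signed area Σ (x_i y_{i+1} − x_{i+1} y_i) is linear in t.
With t=0 it equals 87; the coefficient of t is 11 (from the two edges through C).
So 11·t + 87 = 2·87.5 = 175 ⇒ t = 8.

8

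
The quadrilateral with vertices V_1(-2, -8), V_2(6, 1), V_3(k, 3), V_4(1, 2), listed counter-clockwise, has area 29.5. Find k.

2

Write out the shoelace sum; only the two edges meeting at V_3 involve k:
2·Area = [(6·3 − k·1) + (k·2 − 1·3)] + 42
       = 1·k + 57 = 59
⇒ k = 2.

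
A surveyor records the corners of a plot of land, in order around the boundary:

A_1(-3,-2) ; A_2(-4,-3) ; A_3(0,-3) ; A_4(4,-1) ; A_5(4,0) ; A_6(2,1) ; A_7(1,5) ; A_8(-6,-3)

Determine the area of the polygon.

36

Σ = (1) + (12) + (12) + (4) + (4) + (9) + (27) + (3) = 72
Area = |Σ|/2 = 36.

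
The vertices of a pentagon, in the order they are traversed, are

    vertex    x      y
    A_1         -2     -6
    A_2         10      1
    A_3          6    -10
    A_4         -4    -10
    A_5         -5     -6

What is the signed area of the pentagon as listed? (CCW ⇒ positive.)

-78

Apply the shoelace formula: 2A = Σ (x_i·y_{i+1} − x_{i+1}·y_i), indices taken mod 5.
Σ = (58) + (-106) + (-100) + (-26) + (18) = -156
Signed area = Σ/2 = -78 (negative ⇒ clockwise traversal).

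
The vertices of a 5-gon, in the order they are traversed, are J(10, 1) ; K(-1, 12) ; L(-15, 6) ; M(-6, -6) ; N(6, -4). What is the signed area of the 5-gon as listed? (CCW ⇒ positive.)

263.5

Cross-terms: 121, 174, 126, 60, 46  ⇒  Σ = 527
Signed area = Σ/2 = 263.5 (positive ⇒ counter-clockwise traversal).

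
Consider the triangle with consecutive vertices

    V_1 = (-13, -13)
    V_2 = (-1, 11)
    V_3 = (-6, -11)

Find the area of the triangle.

Apply the shoelace (surveyor's) formula: 2A = Σ (x_i·y_{i+1} − x_{i+1}·y_i), indices taken mod 3.
Σ = (-156) + (77) + (-65) = -144
Area = |Σ|/2 = 72.

72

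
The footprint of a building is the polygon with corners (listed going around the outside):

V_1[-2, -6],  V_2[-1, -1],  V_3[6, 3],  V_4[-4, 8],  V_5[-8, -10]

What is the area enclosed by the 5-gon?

95.5

Apply Gauss's area formula: 2A = Σ (x_i·y_{i+1} − x_{i+1}·y_i), indices taken mod 5.
Σ = (-4) + (3) + (60) + (104) + (28) = 191
Area = |Σ|/2 = 95.5.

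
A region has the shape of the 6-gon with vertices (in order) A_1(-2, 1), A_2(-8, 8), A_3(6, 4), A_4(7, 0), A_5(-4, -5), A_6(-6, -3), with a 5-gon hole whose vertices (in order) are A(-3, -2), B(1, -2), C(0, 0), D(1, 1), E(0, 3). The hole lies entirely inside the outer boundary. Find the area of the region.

80.5

Outer boundary:
Apply the shoelace (surveyor's) formula: 2A = Σ (x_i·y_{i+1} − x_{i+1}·y_i), indices taken mod 6.
A_1→A_2: (-2)(8) − (-8)(1) = -8
A_2→A_3: (-8)(4) − (6)(8) = -80
A_3→A_4: (6)(0) − (7)(4) = -28
A_4→A_5: (7)(-5) − (-4)(0) = -35
A_5→A_6: (-4)(-3) − (-6)(-5) = -18
A_6→A_1: (-6)(1) − (-2)(-3) = -12
Σ = -181
Area = |Σ|/2 = 90.5.
Hole:
Σ = (8) + (0) + (0) + (3) + (9) = 20
Area = |Σ|/2 = 10.
Net area = 90.5 − 10 = 80.5.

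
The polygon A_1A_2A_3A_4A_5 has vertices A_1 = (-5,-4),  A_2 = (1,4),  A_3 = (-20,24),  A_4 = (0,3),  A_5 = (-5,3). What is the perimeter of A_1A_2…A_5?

80

|A_1A_2| = √((6)² + (8)²) = √100 = 10
|A_2A_3| = √((-21)² + (20)²) = √841 = 29
|A_3A_4| = √((20)² + (-21)²) = √841 = 29
|A_4A_5| = √((-5)² + (0)²) = √25 = 5
|A_5A_1| = √((0)² + (-7)²) = √49 = 7
Perimeter = 10 + 29 + 29 + 5 + 7 = 80.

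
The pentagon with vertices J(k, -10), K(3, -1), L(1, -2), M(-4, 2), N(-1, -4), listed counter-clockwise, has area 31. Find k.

Write out the shoelace sum; only the two edges meeting at J involve k:
2·Area = [((-1)·(-10) − k·(-4)) + (k·(-1) − 3·(-10))] + 7
       = 3·k + 47 = 62
⇒ k = 5.

5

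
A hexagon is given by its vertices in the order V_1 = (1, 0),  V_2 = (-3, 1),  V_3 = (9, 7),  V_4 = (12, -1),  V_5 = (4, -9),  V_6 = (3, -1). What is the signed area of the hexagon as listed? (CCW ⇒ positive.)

Apply Gauss's area formula: 2A = Σ (x_i·y_{i+1} − x_{i+1}·y_i), indices taken mod 6.
Σ = (1) + (-30) + (-93) + (-104) + (23) + (1) = -202
Signed area = Σ/2 = -101 (negative ⇒ clockwise traversal).

-101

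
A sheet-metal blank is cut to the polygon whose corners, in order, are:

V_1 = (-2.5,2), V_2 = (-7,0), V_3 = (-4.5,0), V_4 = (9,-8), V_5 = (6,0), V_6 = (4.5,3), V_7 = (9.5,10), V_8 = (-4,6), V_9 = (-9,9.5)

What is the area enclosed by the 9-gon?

125.625

Apply Gauss's area formula: 2A = Σ (x_i·y_{i+1} − x_{i+1}·y_i), indices taken mod 9.
Σ = (14) + (0) + (36) + (48) + (18) + (16.5) + (97) + (16) + (5.75) = 251.25
Area = |Σ|/2 = 125.625.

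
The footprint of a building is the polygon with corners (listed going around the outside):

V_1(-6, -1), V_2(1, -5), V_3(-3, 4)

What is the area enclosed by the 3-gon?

23.5

Σ = (31) + (-11) + (27) = 47
Area = |Σ|/2 = 23.5.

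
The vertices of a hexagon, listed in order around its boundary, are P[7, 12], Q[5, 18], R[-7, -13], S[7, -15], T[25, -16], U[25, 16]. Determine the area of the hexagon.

Apply Gauss's area formula: 2A = Σ (x_i·y_{i+1} − x_{i+1}·y_i), indices taken mod 6.
Σ = (66) + (61) + (196) + (263) + (800) + (188) = 1574
Area = |Σ|/2 = 787.

787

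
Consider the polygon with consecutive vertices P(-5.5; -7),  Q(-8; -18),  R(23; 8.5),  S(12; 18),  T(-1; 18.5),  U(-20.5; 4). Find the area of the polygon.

Apply the shoelace formula: 2A = Σ (x_i·y_{i+1} − x_{i+1}·y_i), indices taken mod 6.
Σ = (43) + (346) + (312) + (240) + (375.25) + (165.5) = 1481.75
Area = |Σ|/2 = 740.875.

740.875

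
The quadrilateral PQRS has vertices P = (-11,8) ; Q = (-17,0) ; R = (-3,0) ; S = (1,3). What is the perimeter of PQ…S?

42

|PQ| = √((-6)² + (-8)²) = √100 = 10
|QR| = √((14)² + (0)²) = √196 = 14
|RS| = √((4)² + (3)²) = √25 = 5
|SP| = √((-12)² + (5)²) = √169 = 13
Perimeter = 10 + 14 + 5 + 13 = 42.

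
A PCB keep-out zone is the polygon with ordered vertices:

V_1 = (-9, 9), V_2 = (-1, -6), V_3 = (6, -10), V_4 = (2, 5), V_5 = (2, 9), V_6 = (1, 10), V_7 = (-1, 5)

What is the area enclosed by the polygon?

114.5

Apply the surveyor's formula: 2A = Σ (x_i·y_{i+1} − x_{i+1}·y_i), indices taken mod 7.
V_1→V_2: (-9)(-6) − (-1)(9) = 63
V_2→V_3: (-1)(-10) − (6)(-6) = 46
V_3→V_4: (6)(5) − (2)(-10) = 50
V_4→V_5: (2)(9) − (2)(5) = 8
V_5→V_6: (2)(10) − (1)(9) = 11
V_6→V_7: (1)(5) − (-1)(10) = 15
V_7→V_1: (-1)(9) − (-9)(5) = 36
Σ = 229
Area = |Σ|/2 = 114.5.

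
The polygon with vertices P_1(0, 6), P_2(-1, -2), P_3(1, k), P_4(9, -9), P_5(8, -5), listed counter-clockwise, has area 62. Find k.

The doubled signed area Σ (x_i y_{i+1} − x_{i+1} y_i) is linear in k.
With k=0 it equals 74; the coefficient of k is -10 (from the two edges through P_3).
So -10·k + 74 = 2·62 = 124 ⇒ k = -5.

-5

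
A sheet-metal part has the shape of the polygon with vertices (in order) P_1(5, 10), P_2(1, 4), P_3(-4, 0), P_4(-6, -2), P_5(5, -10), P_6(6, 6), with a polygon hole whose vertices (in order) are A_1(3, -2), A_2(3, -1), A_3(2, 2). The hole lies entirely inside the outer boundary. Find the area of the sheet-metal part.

111.5

Outer boundary:
Apply the shoelace formula: 2A = Σ (x_i·y_{i+1} − x_{i+1}·y_i), indices taken mod 6.
P_1→P_2: (5)(4) − (1)(10) = 10
P_2→P_3: (1)(0) − (-4)(4) = 16
P_3→P_4: (-4)(-2) − (-6)(0) = 8
P_4→P_5: (-6)(-10) − (5)(-2) = 70
P_5→P_6: (5)(6) − (6)(-10) = 90
P_6→P_1: (6)(10) − (5)(6) = 30
Σ = 224
Area = |Σ|/2 = 112.
Hole:
Apply the shoelace (surveyor's) formula: 2A = Σ (x_i·y_{i+1} − x_{i+1}·y_i), indices taken mod 3.
Σ = (3) + (8) + (-10) = 1
Area = |Σ|/2 = 0.5.
Net area = 112 − 0.5 = 111.5.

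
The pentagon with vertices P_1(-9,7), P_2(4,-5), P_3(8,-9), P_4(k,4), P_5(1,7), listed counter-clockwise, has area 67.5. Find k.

Write out the shoelace sum; only the two edges meeting at P_4 involve k:
2·Area = [(8·4 − k·(-9)) + (k·7 − 1·4)] + 91
       = 16·k + 119 = 135
⇒ k = 1.

1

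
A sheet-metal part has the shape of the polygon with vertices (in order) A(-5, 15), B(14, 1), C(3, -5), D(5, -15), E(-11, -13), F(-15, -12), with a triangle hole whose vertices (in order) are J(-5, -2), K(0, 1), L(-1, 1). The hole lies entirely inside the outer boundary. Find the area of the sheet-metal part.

441.5

Outer boundary:
Apply the shoelace formula: 2A = Σ (x_i·y_{i+1} − x_{i+1}·y_i), indices taken mod 6.
A→B: (-5)(1) − (14)(15) = -215
B→C: (14)(-5) − (3)(1) = -73
C→D: (3)(-15) − (5)(-5) = -20
D→E: (5)(-13) − (-11)(-15) = -230
E→F: (-11)(-12) − (-15)(-13) = -63
F→A: (-15)(15) − (-5)(-12) = -285
Σ = -886
Area = |Σ|/2 = 443.
Hole:
Cross-terms: -5, 1, 7  ⇒  Σ = 3
Area = |Σ|/2 = 1.5.
Net area = 443 − 1.5 = 441.5.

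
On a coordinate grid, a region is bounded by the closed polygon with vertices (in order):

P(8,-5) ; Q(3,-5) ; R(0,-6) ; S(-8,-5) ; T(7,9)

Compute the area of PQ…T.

Cross-terms: -25, -18, -48, -37, -107  ⇒  Σ = -235
Area = |Σ|/2 = 117.5.

117.5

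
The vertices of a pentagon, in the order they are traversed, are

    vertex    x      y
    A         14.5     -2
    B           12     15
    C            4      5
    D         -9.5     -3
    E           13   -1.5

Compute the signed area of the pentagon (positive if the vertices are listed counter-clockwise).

Σ = (241.5) + (0) + (35.5) + (53.25) + (-4.25) = 326
Signed area = Σ/2 = 163 (positive ⇒ counter-clockwise traversal).

163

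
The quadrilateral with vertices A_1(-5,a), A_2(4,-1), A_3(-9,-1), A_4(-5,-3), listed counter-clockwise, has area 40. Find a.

-9

The doubled signed area Σ (x_i y_{i+1} − x_{i+1} y_i) is linear in a.
With a=0 it equals -1; the coefficient of a is -9 (from the two edges through A_1).
So -9·a + -1 = 2·40 = 80 ⇒ a = -9.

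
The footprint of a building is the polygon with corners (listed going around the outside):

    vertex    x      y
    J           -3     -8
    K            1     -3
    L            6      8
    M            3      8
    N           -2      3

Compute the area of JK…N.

58.5

Apply Gauss's area formula: 2A = Σ (x_i·y_{i+1} − x_{i+1}·y_i), indices taken mod 5.
J→K: (-3)(-3) − (1)(-8) = 17
K→L: (1)(8) − (6)(-3) = 26
L→M: (6)(8) − (3)(8) = 24
M→N: (3)(3) − (-2)(8) = 25
N→J: (-2)(-8) − (-3)(3) = 25
Σ = 117
Area = |Σ|/2 = 58.5.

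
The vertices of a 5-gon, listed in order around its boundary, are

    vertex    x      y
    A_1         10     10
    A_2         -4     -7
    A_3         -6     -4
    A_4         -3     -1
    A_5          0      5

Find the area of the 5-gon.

Σ = (-30) + (-26) + (-6) + (-15) + (-50) = -127
Area = |Σ|/2 = 63.5.

63.5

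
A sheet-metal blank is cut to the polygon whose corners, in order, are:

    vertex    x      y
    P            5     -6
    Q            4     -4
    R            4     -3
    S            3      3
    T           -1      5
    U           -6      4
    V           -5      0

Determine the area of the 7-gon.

61.5

Apply the shoelace (surveyor's) formula: 2A = Σ (x_i·y_{i+1} − x_{i+1}·y_i), indices taken mod 7.
Σ = (4) + (4) + (21) + (18) + (26) + (20) + (30) = 123
Area = |Σ|/2 = 61.5.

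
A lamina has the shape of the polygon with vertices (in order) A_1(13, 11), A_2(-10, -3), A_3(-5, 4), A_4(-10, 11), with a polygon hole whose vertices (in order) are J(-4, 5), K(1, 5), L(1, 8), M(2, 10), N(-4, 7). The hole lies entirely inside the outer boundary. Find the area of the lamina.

Outer boundary:
Apply the shoelace (surveyor's) formula: 2A = Σ (x_i·y_{i+1} − x_{i+1}·y_i), indices taken mod 4.
A_1→A_2: (13)(-3) − (-10)(11) = 71
A_2→A_3: (-10)(4) − (-5)(-3) = -55
A_3→A_4: (-5)(11) − (-10)(4) = -15
A_4→A_1: (-10)(11) − (13)(11) = -253
Σ = -252
Area = |Σ|/2 = 126.
Hole:
Apply the shoelace (surveyor's) formula: 2A = Σ (x_i·y_{i+1} − x_{i+1}·y_i), indices taken mod 5.
Cross-terms: -25, 3, -6, 54, 8  ⇒  Σ = 34
Area = |Σ|/2 = 17.
Net area = 126 − 17 = 109.

109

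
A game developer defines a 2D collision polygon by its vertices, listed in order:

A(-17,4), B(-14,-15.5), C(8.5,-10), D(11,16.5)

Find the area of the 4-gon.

Cross-terms: 319.5, 271.75, 250.25, 324.5  ⇒  Σ = 1166
Area = |Σ|/2 = 583.

583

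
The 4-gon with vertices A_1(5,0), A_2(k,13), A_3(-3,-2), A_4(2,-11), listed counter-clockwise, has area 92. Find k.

The doubled signed area Σ (x_i y_{i+1} − x_{i+1} y_i) is linear in k.
With k=0 it equals 196; the coefficient of k is -2 (from the two edges through A_2).
So -2·k + 196 = 2·92 = 184 ⇒ k = 6.

6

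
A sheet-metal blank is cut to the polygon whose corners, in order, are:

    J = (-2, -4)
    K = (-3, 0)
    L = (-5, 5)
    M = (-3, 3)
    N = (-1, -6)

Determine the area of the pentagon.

J→K: (-2)(0) − (-3)(-4) = -12
K→L: (-3)(5) − (-5)(0) = -15
L→M: (-5)(3) − (-3)(5) = 0
M→N: (-3)(-6) − (-1)(3) = 21
N→J: (-1)(-4) − (-2)(-6) = -8
Σ = -14
Area = |Σ|/2 = 7.

7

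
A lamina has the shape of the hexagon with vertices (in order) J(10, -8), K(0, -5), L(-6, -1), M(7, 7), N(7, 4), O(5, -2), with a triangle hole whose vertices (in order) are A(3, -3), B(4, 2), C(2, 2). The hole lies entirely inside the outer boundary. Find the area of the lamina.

Outer boundary:
Σ = (-50) + (-30) + (-35) + (-21) + (-34) + (-20) = -190
Area = |Σ|/2 = 95.
Hole:
Apply the surveyor's formula: 2A = Σ (x_i·y_{i+1} − x_{i+1}·y_i), indices taken mod 3.
Σ = (18) + (4) + (-12) = 10
Area = |Σ|/2 = 5.
Net area = 95 − 5 = 90.

90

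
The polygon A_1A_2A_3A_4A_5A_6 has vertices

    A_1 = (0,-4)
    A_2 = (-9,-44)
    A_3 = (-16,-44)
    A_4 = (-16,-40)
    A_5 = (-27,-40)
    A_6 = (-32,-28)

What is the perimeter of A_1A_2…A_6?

|A_1A_2| = √((-9)² + (-40)²) = √1681 = 41
|A_2A_3| = √((-7)² + (0)²) = √49 = 7
|A_3A_4| = √((0)² + (4)²) = √16 = 4
|A_4A_5| = √((-11)² + (0)²) = √121 = 11
|A_5A_6| = √((-5)² + (12)²) = √169 = 13
|A_6A_1| = √((32)² + (24)²) = √1600 = 40
Perimeter = 41 + 7 + 4 + 11 + 13 + 40 = 116.

116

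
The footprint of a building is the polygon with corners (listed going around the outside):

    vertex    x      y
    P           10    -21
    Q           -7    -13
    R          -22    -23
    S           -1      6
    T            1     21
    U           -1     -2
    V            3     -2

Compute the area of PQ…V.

300

Apply the shoelace (surveyor's) formula: 2A = Σ (x_i·y_{i+1} − x_{i+1}·y_i), indices taken mod 7.
P→Q: (10)(-13) − (-7)(-21) = -277
Q→R: (-7)(-23) − (-22)(-13) = -125
R→S: (-22)(6) − (-1)(-23) = -155
S→T: (-1)(21) − (1)(6) = -27
T→U: (1)(-2) − (-1)(21) = 19
U→V: (-1)(-2) − (3)(-2) = 8
V→P: (3)(-21) − (10)(-2) = -43
Σ = -600
Area = |Σ|/2 = 300.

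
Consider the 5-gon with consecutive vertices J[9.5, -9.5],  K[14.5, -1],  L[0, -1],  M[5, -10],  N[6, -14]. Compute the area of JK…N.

92.375

Apply the shoelace formula: 2A = Σ (x_i·y_{i+1} − x_{i+1}·y_i), indices taken mod 5.
Σ = (128.25) + (-14.5) + (5) + (-10) + (76) = 184.75
Area = |Σ|/2 = 92.375.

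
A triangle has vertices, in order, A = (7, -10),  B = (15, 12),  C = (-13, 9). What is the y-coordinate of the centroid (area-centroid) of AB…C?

Apply the shoelace (surveyor's) formula. First the cross-terms c_i = x_i·y_{i+1} − x_{i+1}·y_i:
  234, 291, 67  ⇒  2A = 592, A = 296.
Then Σ (y_i + y_{i+1})·c_i = 6512, so ȳ = 6512 / (6·296) = 11/3.

11/3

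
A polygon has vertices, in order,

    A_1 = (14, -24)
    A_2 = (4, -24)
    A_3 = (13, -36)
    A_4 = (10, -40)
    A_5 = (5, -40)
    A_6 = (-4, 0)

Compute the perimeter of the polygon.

|A_1A_2| = √((-10)² + (0)²) = √100 = 10
|A_2A_3| = √((9)² + (-12)²) = √225 = 15
|A_3A_4| = √((-3)² + (-4)²) = √25 = 5
|A_4A_5| = √((-5)² + (0)²) = √25 = 5
|A_5A_6| = √((-9)² + (40)²) = √1681 = 41
|A_6A_1| = √((18)² + (-24)²) = √900 = 30
Perimeter = 10 + 15 + 5 + 5 + 41 + 30 = 106.

106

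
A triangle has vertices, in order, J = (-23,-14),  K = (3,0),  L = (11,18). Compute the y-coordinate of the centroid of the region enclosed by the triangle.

Apply the shoelace (surveyor's) formula. First the cross-terms c_i = x_i·y_{i+1} − x_{i+1}·y_i:
  42, 54, 260  ⇒  2A = 356, A = 178.
Then Σ (y_i + y_{i+1})·c_i = 1424, so ȳ = 1424 / (6·178) = 4/3.

4/3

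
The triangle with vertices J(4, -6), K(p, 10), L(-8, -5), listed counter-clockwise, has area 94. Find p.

Write out the shoelace sum; only the two edges meeting at K involve p:
2·Area = [(4·10 − p·(-6)) + (p·(-5) − (-8)·10)] + 68
       = 1·p + 188 = 188
⇒ p = 0.

0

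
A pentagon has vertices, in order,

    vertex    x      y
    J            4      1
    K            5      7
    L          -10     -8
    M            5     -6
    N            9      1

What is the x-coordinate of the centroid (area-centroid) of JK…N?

64/93

Apply the shoelace (surveyor's) formula. First the cross-terms c_i = x_i·y_{i+1} − x_{i+1}·y_i:
  23, 30, 100, 59, 5  ⇒  2A = 217, A = 108.5.
Then Σ (x_i + x_{i+1})·c_i = 448, so x̄ = 448 / (6·108.5) = 64/93.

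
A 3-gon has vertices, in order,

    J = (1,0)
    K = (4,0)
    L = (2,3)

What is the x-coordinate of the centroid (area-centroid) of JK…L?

7/3

Apply the surveyor's formula. First the cross-terms c_i = x_i·y_{i+1} − x_{i+1}·y_i:
  0, 12, -3  ⇒  2A = 9, A = 4.5.
Then Σ (x_i + x_{i+1})·c_i = 63, so x̄ = 63 / (6·4.5) = 7/3.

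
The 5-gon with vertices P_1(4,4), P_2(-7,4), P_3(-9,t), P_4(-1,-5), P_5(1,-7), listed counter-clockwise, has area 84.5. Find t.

Write out the shoelace sum; only the two edges meeting at P_3 involve t:
2·Area = [((-7)·t − (-9)·4) + ((-9)·(-5) − (-1)·t)] + 88
       = -6·t + 169 = 169
⇒ t = 0.

0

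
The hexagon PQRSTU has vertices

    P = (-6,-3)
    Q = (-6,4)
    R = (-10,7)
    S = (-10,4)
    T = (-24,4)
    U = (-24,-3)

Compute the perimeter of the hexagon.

54

|PQ| = √((0)² + (7)²) = √49 = 7
|QR| = √((-4)² + (3)²) = √25 = 5
|RS| = √((0)² + (-3)²) = √9 = 3
|ST| = √((-14)² + (0)²) = √196 = 14
|TU| = √((0)² + (-7)²) = √49 = 7
|UP| = √((18)² + (0)²) = √324 = 18
Perimeter = 7 + 5 + 3 + 14 + 7 + 18 = 54.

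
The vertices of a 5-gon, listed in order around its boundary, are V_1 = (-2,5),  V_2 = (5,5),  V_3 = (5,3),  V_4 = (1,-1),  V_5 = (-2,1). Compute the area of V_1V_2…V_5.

Apply the surveyor's formula: 2A = Σ (x_i·y_{i+1} − x_{i+1}·y_i), indices taken mod 5.
Σ = (-35) + (-10) + (-8) + (-1) + (-8) = -62
Area = |Σ|/2 = 31.

31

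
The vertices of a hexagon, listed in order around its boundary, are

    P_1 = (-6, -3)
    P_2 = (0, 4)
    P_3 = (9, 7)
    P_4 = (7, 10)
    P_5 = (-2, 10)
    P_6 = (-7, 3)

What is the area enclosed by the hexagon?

Apply the shoelace formula: 2A = Σ (x_i·y_{i+1} − x_{i+1}·y_i), indices taken mod 6.
P_1→P_2: (-6)(4) − (0)(-3) = -24
P_2→P_3: (0)(7) − (9)(4) = -36
P_3→P_4: (9)(10) − (7)(7) = 41
P_4→P_5: (7)(10) − (-2)(10) = 90
P_5→P_6: (-2)(3) − (-7)(10) = 64
P_6→P_1: (-7)(-3) − (-6)(3) = 39
Σ = 174
Area = |Σ|/2 = 87.

87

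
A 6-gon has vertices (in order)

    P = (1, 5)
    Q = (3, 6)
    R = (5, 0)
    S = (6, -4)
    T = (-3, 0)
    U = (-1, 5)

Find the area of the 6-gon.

48

Apply Gauss's area formula: 2A = Σ (x_i·y_{i+1} − x_{i+1}·y_i), indices taken mod 6.
Cross-terms: -9, -30, -20, -12, -15, -10  ⇒  Σ = -96
Area = |Σ|/2 = 48.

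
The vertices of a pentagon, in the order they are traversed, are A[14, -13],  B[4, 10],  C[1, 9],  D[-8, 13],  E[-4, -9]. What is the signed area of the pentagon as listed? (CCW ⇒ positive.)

Apply the surveyor's formula: 2A = Σ (x_i·y_{i+1} − x_{i+1}·y_i), indices taken mod 5.
Σ = (192) + (26) + (85) + (124) + (178) = 605
Signed area = Σ/2 = 302.5 (positive ⇒ counter-clockwise traversal).

302.5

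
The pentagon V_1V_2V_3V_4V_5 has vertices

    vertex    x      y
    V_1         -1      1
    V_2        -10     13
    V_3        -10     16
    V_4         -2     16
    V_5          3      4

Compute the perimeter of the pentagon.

|V_1V_2| = √((-9)² + (12)²) = √225 = 15
|V_2V_3| = √((0)² + (3)²) = √9 = 3
|V_3V_4| = √((8)² + (0)²) = √64 = 8
|V_4V_5| = √((5)² + (-12)²) = √169 = 13
|V_5V_1| = √((-4)² + (-3)²) = √25 = 5
Perimeter = 15 + 3 + 8 + 13 + 5 = 44.

44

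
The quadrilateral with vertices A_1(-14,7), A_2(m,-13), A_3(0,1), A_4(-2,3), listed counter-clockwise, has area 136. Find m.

Write out the shoelace sum; only the two edges meeting at A_2 involve m:
2·Area = [((-14)·(-13) − m·7) + (m·1 − 0·(-13))] + 30
       = -6·m + 212 = 272
⇒ m = -10.

-10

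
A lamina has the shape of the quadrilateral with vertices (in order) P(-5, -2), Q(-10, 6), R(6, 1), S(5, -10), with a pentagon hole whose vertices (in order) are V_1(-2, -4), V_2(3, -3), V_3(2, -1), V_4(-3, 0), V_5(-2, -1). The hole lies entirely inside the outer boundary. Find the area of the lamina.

97

Outer boundary:
Σ = (-50) + (-46) + (-65) + (-60) = -221
Area = |Σ|/2 = 110.5.
Hole:
Cross-terms: 18, 3, -3, 3, 6  ⇒  Σ = 27
Area = |Σ|/2 = 13.5.
Net area = 110.5 − 13.5 = 97.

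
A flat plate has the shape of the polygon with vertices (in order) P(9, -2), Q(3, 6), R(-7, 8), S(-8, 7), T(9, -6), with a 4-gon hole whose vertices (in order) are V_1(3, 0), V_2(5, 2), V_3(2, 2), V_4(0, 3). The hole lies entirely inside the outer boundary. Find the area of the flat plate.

76.5

Outer boundary:
Apply Gauss's area formula: 2A = Σ (x_i·y_{i+1} − x_{i+1}·y_i), indices taken mod 5.
Σ = (60) + (66) + (15) + (-15) + (36) = 162
Area = |Σ|/2 = 81.
Hole:
Σ = (6) + (6) + (6) + (-9) = 9
Area = |Σ|/2 = 4.5.
Net area = 81 − 4.5 = 76.5.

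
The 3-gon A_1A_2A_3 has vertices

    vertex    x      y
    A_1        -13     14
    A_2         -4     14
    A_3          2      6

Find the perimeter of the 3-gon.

|A_1A_2| = √((9)² + (0)²) = √81 = 9
|A_2A_3| = √((6)² + (-8)²) = √100 = 10
|A_3A_1| = √((-15)² + (8)²) = √289 = 17
Perimeter = 9 + 10 + 17 = 36.

36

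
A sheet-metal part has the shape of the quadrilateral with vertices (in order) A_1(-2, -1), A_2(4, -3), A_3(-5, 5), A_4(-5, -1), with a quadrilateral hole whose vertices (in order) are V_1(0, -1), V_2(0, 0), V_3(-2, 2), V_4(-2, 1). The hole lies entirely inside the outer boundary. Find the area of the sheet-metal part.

22

Outer boundary:
Apply Gauss's area formula: 2A = Σ (x_i·y_{i+1} − x_{i+1}·y_i), indices taken mod 4.
Σ = (10) + (5) + (30) + (3) = 48
Area = |Σ|/2 = 24.
Hole:
Apply the shoelace (surveyor's) formula: 2A = Σ (x_i·y_{i+1} − x_{i+1}·y_i), indices taken mod 4.
V_1→V_2: (0)(0) − (0)(-1) = 0
V_2→V_3: (0)(2) − (-2)(0) = 0
V_3→V_4: (-2)(1) − (-2)(2) = 2
V_4→V_1: (-2)(-1) − (0)(1) = 2
Σ = 4
Area = |Σ|/2 = 2.
Net area = 24 − 2 = 22.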